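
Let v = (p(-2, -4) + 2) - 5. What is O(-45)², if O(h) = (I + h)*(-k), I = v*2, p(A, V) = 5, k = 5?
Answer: 42025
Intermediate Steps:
v = 2 (v = (5 + 2) - 5 = 7 - 5 = 2)
I = 4 (I = 2*2 = 4)
O(h) = -20 - 5*h (O(h) = (4 + h)*(-1*5) = (4 + h)*(-5) = -20 - 5*h)
O(-45)² = (-20 - 5*(-45))² = (-20 + 225)² = 205² = 42025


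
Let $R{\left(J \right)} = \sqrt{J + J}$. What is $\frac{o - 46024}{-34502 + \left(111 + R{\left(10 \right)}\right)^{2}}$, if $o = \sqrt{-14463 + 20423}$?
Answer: $\frac{339979288}{163374747} - \frac{14774 \sqrt{1490}}{163374747} - \frac{1480 \sqrt{298}}{163374747} + \frac{6811552 \sqrt{5}}{163374747} \approx 2.1706$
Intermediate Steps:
$R{\left(J \right)} = \sqrt{2} \sqrt{J}$ ($R{\left(J \right)} = \sqrt{2 J} = \sqrt{2} \sqrt{J}$)
$o = 2 \sqrt{1490}$ ($o = \sqrt{5960} = 2 \sqrt{1490} \approx 77.201$)
$\frac{o - 46024}{-34502 + \left(111 + R{\left(10 \right)}\right)^{2}} = \frac{2 \sqrt{1490} - 46024}{-34502 + \left(111 + \sqrt{2} \sqrt{10}\right)^{2}} = \frac{-46024 + 2 \sqrt{1490}}{-34502 + \left(111 + 2 \sqrt{5}\right)^{2}}$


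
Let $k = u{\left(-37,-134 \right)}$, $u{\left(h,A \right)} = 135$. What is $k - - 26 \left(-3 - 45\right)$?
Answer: $-1113$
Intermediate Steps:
$k = 135$
$k - - 26 \left(-3 - 45\right) = 135 - - 26 \left(-3 - 45\right) = 135 - \left(-26\right) \left(-48\right) = 135 - 1248 = -1113$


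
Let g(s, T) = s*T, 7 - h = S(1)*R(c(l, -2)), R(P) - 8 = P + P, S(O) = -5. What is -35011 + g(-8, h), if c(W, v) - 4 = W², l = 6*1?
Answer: -38587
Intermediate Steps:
l = 6
c(W, v) = 4 + W²
R(P) = 8 + 2*P (R(P) = 8 + (P + P) = 8 + 2*P)
h = 447 (h = 7 - (-5)*(8 + 2*(4 + 6²)) = 7 - (-5)*(8 + 2*(4 + 36)) = 7 - (-5)*(8 + 2*40) = 7 - (-5)*(8 + 80) = 7 - (-5)*88 = 7 - 1*(-440) = 7 + 440 = 447)
g(s, T) = T*s
-35011 + g(-8, h) = -35011 + 447*(-8) = -35011 - 3576 = -38587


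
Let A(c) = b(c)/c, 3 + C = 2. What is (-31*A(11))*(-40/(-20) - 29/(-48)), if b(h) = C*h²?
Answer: 42625/48 ≈ 888.02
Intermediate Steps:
C = -1 (C = -3 + 2 = -1)
b(h) = -h²
A(c) = -c (A(c) = (-c²)/c = -c)
(-31*A(11))*(-40/(-20) - 29/(-48)) = (-(-31)*11)*(-40/(-20) - 29/(-48)) = (-31*(-11))*(-40*(-1/20) - 29*(-1/48)) = 341*(2 + 29/48) = 341*(125/48) = 42625/48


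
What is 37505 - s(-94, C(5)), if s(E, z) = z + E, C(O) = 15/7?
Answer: 263178/7 ≈ 37597.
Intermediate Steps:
C(O) = 15/7 (C(O) = 15*(⅐) = 15/7)
s(E, z) = E + z
37505 - s(-94, C(5)) = 37505 - (-94 + 15/7) = 37505 - 1*(-643/7) = 37505 + 643/7 = 263178/7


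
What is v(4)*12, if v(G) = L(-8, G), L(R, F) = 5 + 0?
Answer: 60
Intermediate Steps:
L(R, F) = 5
v(G) = 5
v(4)*12 = 5*12 = 60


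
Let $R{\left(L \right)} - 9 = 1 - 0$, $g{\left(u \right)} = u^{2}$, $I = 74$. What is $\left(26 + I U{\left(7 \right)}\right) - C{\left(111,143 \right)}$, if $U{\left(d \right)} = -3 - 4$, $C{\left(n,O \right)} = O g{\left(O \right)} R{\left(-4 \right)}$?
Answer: $-29242562$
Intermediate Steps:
$R{\left(L \right)} = 10$ ($R{\left(L \right)} = 9 + \left(1 - 0\right) = 9 + \left(1 + 0\right) = 9 + 1 = 10$)
$C{\left(n,O \right)} = 10 O^{3}$ ($C{\left(n,O \right)} = O O^{2} \cdot 10 = O^{3} \cdot 10 = 10 O^{3}$)
$U{\left(d \right)} = -7$ ($U{\left(d \right)} = -3 - 4 = -7$)
$\left(26 + I U{\left(7 \right)}\right) - C{\left(111,143 \right)} = \left(26 + 74 \left(-7\right)\right) - 10 \cdot 143^{3} = \left(26 - 518\right) - 10 \cdot 2924207 = -492 - 29242070 = -29242562$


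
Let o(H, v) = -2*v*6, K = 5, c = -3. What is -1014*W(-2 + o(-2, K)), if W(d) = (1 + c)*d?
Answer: -125736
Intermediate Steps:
o(H, v) = -12*v
W(d) = -2*d (W(d) = (1 - 3)*d = -2*d)
-1014*W(-2 + o(-2, K)) = -(-2028)*(-2 - 12*5) = -(-2028)*(-2 - 60) = -(-2028)*(-62) = -1014*124 = -125736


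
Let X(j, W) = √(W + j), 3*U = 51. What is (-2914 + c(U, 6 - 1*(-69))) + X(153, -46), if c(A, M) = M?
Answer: -2839 + √107 ≈ -2828.7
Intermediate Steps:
U = 17 (U = (⅓)*51 = 17)
(-2914 + c(U, 6 - 1*(-69))) + X(153, -46) = (-2914 + (6 - 1*(-69))) + √(-46 + 153) = (-2914 + (6 + 69)) + √107 = (-2914 + 75) + √107 = -2839 + √107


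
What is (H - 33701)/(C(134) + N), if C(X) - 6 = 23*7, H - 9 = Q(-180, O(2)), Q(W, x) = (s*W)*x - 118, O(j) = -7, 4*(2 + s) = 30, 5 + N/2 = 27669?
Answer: -5376/11099 ≈ -0.48437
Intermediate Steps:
N = 55328 (N = -10 + 2*27669 = -10 + 55338 = 55328)
s = 11/2 (s = -2 + (1/4)*30 = -2 + 15/2 = 11/2 ≈ 5.5000)
Q(W, x) = -118 + 11*W*x/2 (Q(W, x) = (11*W/2)*x - 118 = 11*W*x/2 - 118 = -118 + 11*W*x/2)
H = 6821 (H = 9 + (-118 + (11/2)*(-180)*(-7)) = 9 + (-118 + 6930) = 9 + 6812 = 6821)
C(X) = 167 (C(X) = 6 + 23*7 = 6 + 161 = 167)
(H - 33701)/(C(134) + N) = (6821 - 33701)/(167 + 55328) = -26880/55495 = -26880*1/55495 = -5376/11099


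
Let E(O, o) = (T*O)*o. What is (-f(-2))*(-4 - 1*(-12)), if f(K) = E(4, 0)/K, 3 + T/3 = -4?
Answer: 0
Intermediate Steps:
T = -21 (T = -9 + 3*(-4) = -9 - 12 = -21)
E(O, o) = -21*O*o (E(O, o) = (-21*O)*o = -21*O*o)
f(K) = 0 (f(K) = (-21*4*0)/K = 0/K = 0)
(-f(-2))*(-4 - 1*(-12)) = (-1*0)*(-4 - 1*(-12)) = 0*(-4 + 12) = 0*8 = 0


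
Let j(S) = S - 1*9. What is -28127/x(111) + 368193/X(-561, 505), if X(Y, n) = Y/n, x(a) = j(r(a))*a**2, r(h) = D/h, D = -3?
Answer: -6893440317661/20798514 ≈ -3.3144e+5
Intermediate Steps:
r(h) = -3/h
j(S) = -9 + S (j(S) = S - 9 = -9 + S)
x(a) = a**2*(-9 - 3/a) (x(a) = (-9 - 3/a)*a**2 = a**2*(-9 - 3/a))
-28127/x(111) + 368193/X(-561, 505) = -28127*(-1/(333*(1 + 3*111))) + 368193/((-561/505)) = -28127*(-1/(333*(1 + 333))) + 368193/((-561*1/505)) = -28127/((-3*111*334)) + 368193/(-561/505) = -28127/(-111222) + 368193*(-505/561) = -28127*(-1/111222) - 61979155/187 = 28127/111222 - 61979155/187 = -6893440317661/20798514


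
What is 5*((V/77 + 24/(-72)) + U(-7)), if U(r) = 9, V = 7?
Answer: 1445/33 ≈ 43.788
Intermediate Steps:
5*((V/77 + 24/(-72)) + U(-7)) = 5*((7/77 + 24/(-72)) + 9) = 5*((7*(1/77) + 24*(-1/72)) + 9) = 5*((1/11 - 1/3) + 9) = 5*(-8/33 + 9) = 5*(289/33) = 1445/33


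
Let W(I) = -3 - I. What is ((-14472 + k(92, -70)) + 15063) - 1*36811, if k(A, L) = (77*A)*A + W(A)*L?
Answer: 622158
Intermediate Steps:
k(A, L) = 77*A² + L*(-3 - A) (k(A, L) = (77*A)*A + (-3 - A)*L = 77*A² + L*(-3 - A))
((-14472 + k(92, -70)) + 15063) - 1*36811 = ((-14472 + (77*92² - 1*(-70)*(3 + 92))) + 15063) - 1*36811 = ((-14472 + (77*8464 - 1*(-70)*95)) + 15063) - 36811 = ((-14472 + (651728 + 6650)) + 15063) - 36811 = ((-14472 + 658378) + 15063) - 36811 = (643906 + 15063) - 36811 = 658969 - 36811 = 622158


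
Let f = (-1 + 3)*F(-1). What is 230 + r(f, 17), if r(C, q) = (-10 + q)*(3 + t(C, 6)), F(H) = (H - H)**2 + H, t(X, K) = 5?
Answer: 286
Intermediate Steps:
F(H) = H (F(H) = 0**2 + H = 0 + H = H)
f = -2 (f = (-1 + 3)*(-1) = 2*(-1) = -2)
r(C, q) = -80 + 8*q (r(C, q) = (-10 + q)*(3 + 5) = (-10 + q)*8 = -80 + 8*q)
230 + r(f, 17) = 230 + (-80 + 8*17) = 230 + (-80 + 136) = 230 + 56 = 286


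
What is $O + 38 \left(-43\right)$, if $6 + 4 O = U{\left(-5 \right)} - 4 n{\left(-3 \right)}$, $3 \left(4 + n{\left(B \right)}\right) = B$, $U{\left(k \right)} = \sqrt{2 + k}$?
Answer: $- \frac{3261}{2} + \frac{i \sqrt{3}}{4} \approx -1630.5 + 0.43301 i$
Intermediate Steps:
$n{\left(B \right)} = -4 + \frac{B}{3}$
$O = \frac{7}{2} + \frac{i \sqrt{3}}{4}$ ($O = - \frac{3}{2} + \frac{\sqrt{2 - 5} - 4 \left(-4 + \frac{1}{3} \left(-3\right)\right)}{4} = - \frac{3}{2} + \frac{\sqrt{-3} - 4 \left(-4 - 1\right)}{4} = - \frac{3}{2} + \frac{i \sqrt{3} - -20}{4} = - \frac{3}{2} + \frac{i \sqrt{3} + 20}{4} = - \frac{3}{2} + \frac{20 + i \sqrt{3}}{4} = - \frac{3}{2} + \left(5 + \frac{i \sqrt{3}}{4}\right) = \frac{7}{2} + \frac{i \sqrt{3}}{4} \approx 3.5 + 0.43301 i$)
$O + 38 \left(-43\right) = \left(\frac{7}{2} + \frac{i \sqrt{3}}{4}\right) + 38 \left(-43\right) = \left(\frac{7}{2} + \frac{i \sqrt{3}}{4}\right) - 1634 = - \frac{3261}{2} + \frac{i \sqrt{3}}{4}$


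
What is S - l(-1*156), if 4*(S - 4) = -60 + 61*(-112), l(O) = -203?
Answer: -1516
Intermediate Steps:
S = -1719 (S = 4 + (-60 + 61*(-112))/4 = 4 + (-60 - 6832)/4 = 4 + (¼)*(-6892) = 4 - 1723 = -1719)
S - l(-1*156) = -1719 - 1*(-203) = -1719 + 203 = -1516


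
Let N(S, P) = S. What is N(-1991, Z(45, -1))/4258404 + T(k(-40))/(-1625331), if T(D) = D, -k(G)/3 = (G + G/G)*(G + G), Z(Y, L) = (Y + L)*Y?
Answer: 12207542473/2307105343908 ≈ 0.0052913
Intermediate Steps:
Z(Y, L) = Y*(L + Y) (Z(Y, L) = (L + Y)*Y = Y*(L + Y))
k(G) = -6*G*(1 + G) (k(G) = -3*(G + G/G)*(G + G) = -3*(G + 1)*2*G = -3*(1 + G)*2*G = -6*G*(1 + G))
N(-1991, Z(45, -1))/4258404 + T(k(-40))/(-1625331) = -1991/4258404 - 6*(-40)*(1 - 40)/(-1625331) = -1991*1/4258404 - 6*(-40)*(-39)*(-1/1625331) = -1991/4258404 - 9360*(-1/1625331) = -1991/4258404 + 3120/541777 = 12207542473/2307105343908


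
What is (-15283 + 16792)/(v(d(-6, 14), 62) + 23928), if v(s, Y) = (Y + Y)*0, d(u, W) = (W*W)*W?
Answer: 503/7976 ≈ 0.063064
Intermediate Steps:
d(u, W) = W**3 (d(u, W) = W**2*W = W**3)
v(s, Y) = 0 (v(s, Y) = (2*Y)*0 = 0)
(-15283 + 16792)/(v(d(-6, 14), 62) + 23928) = (-15283 + 16792)/(0 + 23928) = 1509/23928 = 1509*(1/23928) = 503/7976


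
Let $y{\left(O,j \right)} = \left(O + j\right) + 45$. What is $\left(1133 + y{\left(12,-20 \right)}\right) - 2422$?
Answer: $-1252$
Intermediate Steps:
$y{\left(O,j \right)} = 45 + O + j$
$\left(1133 + y{\left(12,-20 \right)}\right) - 2422 = \left(1133 + \left(45 + 12 - 20\right)\right) - 2422 = \left(1133 + 37\right) - 2422 = 1170 - 2422 = -1252$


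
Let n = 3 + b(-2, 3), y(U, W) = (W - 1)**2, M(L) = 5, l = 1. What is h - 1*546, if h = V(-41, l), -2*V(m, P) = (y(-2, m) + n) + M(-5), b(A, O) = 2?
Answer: -1433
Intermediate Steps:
y(U, W) = (-1 + W)**2
n = 5 (n = 3 + 2 = 5)
V(m, P) = -5 - (-1 + m)**2/2 (V(m, P) = -(((-1 + m)**2 + 5) + 5)/2 = -((5 + (-1 + m)**2) + 5)/2 = -(10 + (-1 + m)**2)/2 = -5 - (-1 + m)**2/2)
h = -887 (h = -5 - (-1 - 41)**2/2 = -5 - 1/2*(-42)**2 = -5 - 1/2*1764 = -5 - 882 = -887)
h - 1*546 = -887 - 1*546 = -887 - 546 = -1433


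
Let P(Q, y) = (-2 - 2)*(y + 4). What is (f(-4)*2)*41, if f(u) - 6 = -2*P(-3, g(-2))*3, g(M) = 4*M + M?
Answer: -11316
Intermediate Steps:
g(M) = 5*M
P(Q, y) = -16 - 4*y (P(Q, y) = -4*(4 + y) = -16 - 4*y)
f(u) = -138 (f(u) = 6 - 2*(-16 - 20*(-2))*3 = 6 - 2*(-16 - 4*(-10))*3 = 6 - 2*(-16 + 40)*3 = 6 - 2*24*3 = 6 - 48*3 = 6 - 144 = -138)
(f(-4)*2)*41 = -138*2*41 = -276*41 = -11316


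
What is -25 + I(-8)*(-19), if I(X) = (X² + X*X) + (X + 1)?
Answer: -2324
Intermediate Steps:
I(X) = 1 + X + 2*X² (I(X) = (X² + X²) + (1 + X) = 2*X² + (1 + X) = 1 + X + 2*X²)
-25 + I(-8)*(-19) = -25 + (1 - 8 + 2*(-8)²)*(-19) = -25 + (1 - 8 + 2*64)*(-19) = -25 + (1 - 8 + 128)*(-19) = -25 + 121*(-19) = -25 - 2299 = -2324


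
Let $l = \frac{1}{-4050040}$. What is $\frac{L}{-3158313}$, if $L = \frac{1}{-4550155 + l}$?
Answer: $\frac{213160}{3063282645844023627} \approx 6.9586 \cdot 10^{-14}$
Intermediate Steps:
$l = - \frac{1}{4050040} \approx -2.4691 \cdot 10^{-7}$
$L = - \frac{4050040}{18428309756201}$ ($L = \frac{1}{-4550155 - \frac{1}{4050040}} = \frac{1}{- \frac{18428309756201}{4050040}} = - \frac{4050040}{18428309756201} \approx -2.1977 \cdot 10^{-7}$)
$\frac{L}{-3158313} = - \frac{4050040}{18428309756201 \left(-3158313\right)} = \left(- \frac{4050040}{18428309756201}\right) \left(- \frac{1}{3158313}\right) = \frac{213160}{3063282645844023627}$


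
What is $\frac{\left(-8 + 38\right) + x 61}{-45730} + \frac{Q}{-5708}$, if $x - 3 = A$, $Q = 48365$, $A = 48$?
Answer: $- \frac{1114830139}{130513420} \approx -8.5419$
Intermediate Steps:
$x = 51$ ($x = 3 + 48 = 51$)
$\frac{\left(-8 + 38\right) + x 61}{-45730} + \frac{Q}{-5708} = \frac{\left(-8 + 38\right) + 51 \cdot 61}{-45730} + \frac{48365}{-5708} = \left(30 + 3111\right) \left(- \frac{1}{45730}\right) + 48365 \left(- \frac{1}{5708}\right) = 3141 \left(- \frac{1}{45730}\right) - \frac{48365}{5708} = - \frac{3141}{45730} - \frac{48365}{5708} = - \frac{1114830139}{130513420}$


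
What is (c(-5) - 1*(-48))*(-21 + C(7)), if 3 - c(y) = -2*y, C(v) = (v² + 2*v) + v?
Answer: 2009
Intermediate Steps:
C(v) = v² + 3*v
c(y) = 3 + 2*y (c(y) = 3 - (-2)*y = 3 + 2*y)
(c(-5) - 1*(-48))*(-21 + C(7)) = ((3 + 2*(-5)) - 1*(-48))*(-21 + 7*(3 + 7)) = ((3 - 10) + 48)*(-21 + 7*10) = (-7 + 48)*(-21 + 70) = 41*49 = 2009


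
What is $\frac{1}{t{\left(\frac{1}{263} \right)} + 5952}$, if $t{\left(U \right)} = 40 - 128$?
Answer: $\frac{1}{5864} \approx 0.00017053$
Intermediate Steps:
$t{\left(U \right)} = -88$
$\frac{1}{t{\left(\frac{1}{263} \right)} + 5952} = \frac{1}{-88 + 5952} = \frac{1}{5864}$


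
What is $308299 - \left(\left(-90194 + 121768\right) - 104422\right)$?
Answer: $381147$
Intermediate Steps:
$308299 - \left(\left(-90194 + 121768\right) - 104422\right) = 308299 - \left(31574 - 104422\right) = 308299 - -72848 = 308299 + 72848 = 381147$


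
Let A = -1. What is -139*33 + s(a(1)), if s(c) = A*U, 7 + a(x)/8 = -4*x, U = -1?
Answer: -4586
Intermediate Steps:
a(x) = -56 - 32*x (a(x) = -56 + 8*(-4*x) = -56 - 32*x)
s(c) = 1 (s(c) = -1*(-1) = 1)
-139*33 + s(a(1)) = -139*33 + 1 = -4587 + 1 = -4586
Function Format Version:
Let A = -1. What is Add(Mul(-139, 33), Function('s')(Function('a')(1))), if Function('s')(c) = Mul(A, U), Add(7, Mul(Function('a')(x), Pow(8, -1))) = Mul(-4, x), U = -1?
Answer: -4586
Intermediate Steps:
Function('a')(x) = Add(-56, Mul(-32, x)) (Function('a')(x) = Add(-56, Mul(8, Mul(-4, x))) = Add(-56, Mul(-32, x)))
Function('s')(c) = 1 (Function('s')(c) = Mul(-1, -1) = 1)
Add(Mul(-139, 33), Function('s')(Function('a')(1))) = Add(Mul(-139, 33), 1) = Add(-4587, 1) = -4586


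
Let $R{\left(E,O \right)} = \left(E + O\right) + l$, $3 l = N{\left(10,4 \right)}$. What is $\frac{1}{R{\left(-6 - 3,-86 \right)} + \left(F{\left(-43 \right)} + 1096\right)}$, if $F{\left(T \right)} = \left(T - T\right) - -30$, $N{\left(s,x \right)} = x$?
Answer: $\frac{3}{3097} \approx 0.00096868$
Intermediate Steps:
$F{\left(T \right)} = 30$ ($F{\left(T \right)} = 0 + 30 = 30$)
$l = \frac{4}{3}$ ($l = \frac{1}{3} \cdot 4 = \frac{4}{3} \approx 1.3333$)
$R{\left(E,O \right)} = \frac{4}{3} + E + O$ ($R{\left(E,O \right)} = \left(E + O\right) + \frac{4}{3} = \frac{4}{3} + E + O$)
$\frac{1}{R{\left(-6 - 3,-86 \right)} + \left(F{\left(-43 \right)} + 1096\right)} = \frac{1}{\left(\frac{4}{3} - 9 - 86\right) + \left(30 + 1096\right)} = \frac{1}{\left(\frac{4}{3} - 9 - 86\right) + 1126} = \frac{1}{- \frac{281}{3} + 1126} = \frac{1}{\frac{3097}{3}} = \frac{3}{3097}$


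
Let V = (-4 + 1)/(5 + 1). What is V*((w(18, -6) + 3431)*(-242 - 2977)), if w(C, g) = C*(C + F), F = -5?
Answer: 11797635/2 ≈ 5.8988e+6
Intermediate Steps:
w(C, g) = C*(-5 + C) (w(C, g) = C*(C - 5) = C*(-5 + C))
V = -½ (V = -3/6 = -3*⅙ = -½ ≈ -0.50000)
V*((w(18, -6) + 3431)*(-242 - 2977)) = -(18*(-5 + 18) + 3431)*(-242 - 2977)/2 = -(18*13 + 3431)*(-3219)/2 = -(234 + 3431)*(-3219)/2 = -3665*(-3219)/2 = -½*(-11797635) = 11797635/2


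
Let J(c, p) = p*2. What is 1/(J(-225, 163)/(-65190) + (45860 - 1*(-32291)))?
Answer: 32595/2547331682 ≈ 1.2796e-5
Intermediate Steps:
J(c, p) = 2*p
1/(J(-225, 163)/(-65190) + (45860 - 1*(-32291))) = 1/((2*163)/(-65190) + (45860 - 1*(-32291))) = 1/(326*(-1/65190) + (45860 + 32291)) = 1/(-163/32595 + 78151) = 1/(2547331682/32595) = 32595/2547331682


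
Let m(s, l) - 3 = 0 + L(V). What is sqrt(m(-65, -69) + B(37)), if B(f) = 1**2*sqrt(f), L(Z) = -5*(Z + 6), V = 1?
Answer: sqrt(-32 + sqrt(37)) ≈ 5.0909*I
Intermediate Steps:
L(Z) = -30 - 5*Z (L(Z) = -5*(6 + Z) = -30 - 5*Z)
m(s, l) = -32 (m(s, l) = 3 + (0 + (-30 - 5*1)) = 3 + (0 + (-30 - 5)) = 3 + (0 - 35) = 3 - 35 = -32)
B(f) = sqrt(f) (B(f) = 1*sqrt(f) = sqrt(f))
sqrt(m(-65, -69) + B(37)) = sqrt(-32 + sqrt(37))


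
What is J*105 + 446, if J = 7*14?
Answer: 10736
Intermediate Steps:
J = 98
J*105 + 446 = 98*105 + 446 = 10290 + 446 = 10736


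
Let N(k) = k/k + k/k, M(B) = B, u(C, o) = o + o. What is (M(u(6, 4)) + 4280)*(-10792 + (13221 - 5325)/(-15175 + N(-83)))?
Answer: -702181062656/15173 ≈ -4.6278e+7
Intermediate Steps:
u(C, o) = 2*o
N(k) = 2 (N(k) = 1 + 1 = 2)
(M(u(6, 4)) + 4280)*(-10792 + (13221 - 5325)/(-15175 + N(-83))) = (2*4 + 4280)*(-10792 + (13221 - 5325)/(-15175 + 2)) = (8 + 4280)*(-10792 + 7896/(-15173)) = 4288*(-10792 + 7896*(-1/15173)) = 4288*(-10792 - 7896/15173) = 4288*(-163754912/15173) = -702181062656/15173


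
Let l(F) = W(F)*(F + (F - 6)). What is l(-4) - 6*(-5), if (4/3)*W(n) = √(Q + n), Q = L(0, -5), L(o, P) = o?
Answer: 30 - 21*I ≈ 30.0 - 21.0*I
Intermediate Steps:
Q = 0
W(n) = 3*√n/4 (W(n) = 3*√(0 + n)/4 = 3*√n/4)
l(F) = 3*√F*(-6 + 2*F)/4 (l(F) = (3*√F/4)*(F + (F - 6)) = (3*√F/4)*(F + (-6 + F)) = (3*√F/4)*(-6 + 2*F) = 3*√F*(-6 + 2*F)/4)
l(-4) - 6*(-5) = 3*√(-4)*(-3 - 4)/2 - 6*(-5) = (3/2)*(2*I)*(-7) + 30 = -21*I + 30 = 30 - 21*I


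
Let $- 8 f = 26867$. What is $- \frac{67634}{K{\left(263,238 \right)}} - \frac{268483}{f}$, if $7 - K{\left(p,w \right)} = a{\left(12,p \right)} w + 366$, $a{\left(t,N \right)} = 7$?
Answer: $\frac{6166547278}{54405675} \approx 113.34$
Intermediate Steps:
$f = - \frac{26867}{8}$ ($f = \left(- \frac{1}{8}\right) 26867 = - \frac{26867}{8} \approx -3358.4$)
$K{\left(p,w \right)} = -359 - 7 w$ ($K{\left(p,w \right)} = 7 - \left(7 w + 366\right) = 7 - \left(366 + 7 w\right) = -359 - 7 w$)
$- \frac{67634}{K{\left(263,238 \right)}} - \frac{268483}{f} = - \frac{67634}{-359 - 1666} - \frac{268483}{- \frac{26867}{8}} = - \frac{67634}{-359 - 1666} - - \frac{2147864}{26867} = - \frac{67634}{-2025} + \frac{2147864}{26867} = \left(-67634\right) \left(- \frac{1}{2025}\right) + \frac{2147864}{26867} = \frac{67634}{2025} + \frac{2147864}{26867} = \frac{6166547278}{54405675}$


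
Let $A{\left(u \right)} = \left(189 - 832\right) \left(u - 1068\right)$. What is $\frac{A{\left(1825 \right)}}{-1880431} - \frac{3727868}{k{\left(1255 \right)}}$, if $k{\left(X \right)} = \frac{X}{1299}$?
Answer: $- \frac{9105987507016787}{2359940905} \approx -3.8586 \cdot 10^{6}$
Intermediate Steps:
$k{\left(X \right)} = \frac{X}{1299}$ ($k{\left(X \right)} = X \frac{1}{1299} = \frac{X}{1299}$)
$A{\left(u \right)} = 686724 - 643 u$ ($A{\left(u \right)} = - 643 \left(-1068 + u\right) = 686724 - 643 u$)
$\frac{A{\left(1825 \right)}}{-1880431} - \frac{3727868}{k{\left(1255 \right)}} = \frac{686724 - 1173475}{-1880431} - \frac{3727868}{\frac{1}{1299} \cdot 1255} = \left(686724 - 1173475\right) \left(- \frac{1}{1880431}\right) - \frac{3727868}{\frac{1255}{1299}} = \left(-486751\right) \left(- \frac{1}{1880431}\right) - \frac{4842500532}{1255} = \frac{486751}{1880431} - \frac{4842500532}{1255} = - \frac{9105987507016787}{2359940905}$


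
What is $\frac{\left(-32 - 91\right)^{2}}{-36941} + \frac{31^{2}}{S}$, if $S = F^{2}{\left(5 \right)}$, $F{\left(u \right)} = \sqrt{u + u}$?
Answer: $\frac{862171}{9010} \approx 95.69$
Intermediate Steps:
$F{\left(u \right)} = \sqrt{2} \sqrt{u}$ ($F{\left(u \right)} = \sqrt{2 u} = \sqrt{2} \sqrt{u}$)
$S = 10$ ($S = \left(\sqrt{2} \sqrt{5}\right)^{2} = \left(\sqrt{10}\right)^{2} = 10$)
$\frac{\left(-32 - 91\right)^{2}}{-36941} + \frac{31^{2}}{S} = \frac{\left(-32 - 91\right)^{2}}{-36941} + \frac{31^{2}}{10} = \left(-123\right)^{2} \left(- \frac{1}{36941}\right) + 961 \cdot \frac{1}{10} = 15129 \left(- \frac{1}{36941}\right) + \frac{961}{10} = - \frac{369}{901} + \frac{961}{10} = \frac{862171}{9010}$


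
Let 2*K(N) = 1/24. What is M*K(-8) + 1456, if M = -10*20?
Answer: 8711/6 ≈ 1451.8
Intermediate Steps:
K(N) = 1/48 (K(N) = (1/2)/24 = (1/2)*(1/24) = 1/48)
M = -200
M*K(-8) + 1456 = -200*1/48 + 1456 = -25/6 + 1456 = 8711/6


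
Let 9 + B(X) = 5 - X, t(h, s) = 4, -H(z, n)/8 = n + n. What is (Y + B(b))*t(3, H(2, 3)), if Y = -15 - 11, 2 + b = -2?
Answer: -104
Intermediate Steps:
H(z, n) = -16*n (H(z, n) = -8*(n + n) = -16*n)
b = -4 (b = -2 - 2 = -4)
Y = -26
B(X) = -4 - X (B(X) = -9 + (5 - X) = -4 - X)
(Y + B(b))*t(3, H(2, 3)) = (-26 + (-4 - 1*(-4)))*4 = (-26 + (-4 + 4))*4 = (-26 + 0)*4 = -26*4 = -104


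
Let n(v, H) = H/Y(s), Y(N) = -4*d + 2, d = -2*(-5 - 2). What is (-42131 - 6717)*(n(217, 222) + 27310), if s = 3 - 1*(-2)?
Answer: -12004542544/9 ≈ -1.3338e+9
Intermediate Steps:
d = 14 (d = -2*(-7) = 14)
s = 5 (s = 3 + 2 = 5)
Y(N) = -54 (Y(N) = -4*14 + 2 = -56 + 2 = -54)
n(v, H) = -H/54 (n(v, H) = H/(-54) = H*(-1/54) = -H/54)
(-42131 - 6717)*(n(217, 222) + 27310) = (-42131 - 6717)*(-1/54*222 + 27310) = -48848*(-37/9 + 27310) = -48848*245753/9 = -12004542544/9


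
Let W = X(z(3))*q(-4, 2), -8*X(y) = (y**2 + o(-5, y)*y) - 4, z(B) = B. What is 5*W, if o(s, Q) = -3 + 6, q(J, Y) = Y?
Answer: -35/2 ≈ -17.500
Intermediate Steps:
o(s, Q) = 3
X(y) = 1/2 - 3*y/8 - y**2/8 (X(y) = -((y**2 + 3*y) - 4)/8 = -(-4 + y**2 + 3*y)/8 = 1/2 - 3*y/8 - y**2/8)
W = -7/2 (W = (1/2 - 3/8*3 - 1/8*3**2)*2 = (1/2 - 9/8 - 1/8*9)*2 = (1/2 - 9/8 - 9/8)*2 = -7/4*2 = -7/2 ≈ -3.5000)
5*W = 5*(-7/2) = -35/2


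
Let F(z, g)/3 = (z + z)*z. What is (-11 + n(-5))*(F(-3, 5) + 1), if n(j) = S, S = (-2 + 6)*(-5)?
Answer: -1705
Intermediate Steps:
S = -20 (S = 4*(-5) = -20)
F(z, g) = 6*z**2 (F(z, g) = 3*((z + z)*z) = 3*((2*z)*z) = 3*(2*z**2) = 6*z**2)
n(j) = -20
(-11 + n(-5))*(F(-3, 5) + 1) = (-11 - 20)*(6*(-3)**2 + 1) = -31*(6*9 + 1) = -31*(54 + 1) = -31*55 = -1705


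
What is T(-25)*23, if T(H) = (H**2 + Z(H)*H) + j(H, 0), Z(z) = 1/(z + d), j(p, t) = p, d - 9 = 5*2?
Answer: 83375/6 ≈ 13896.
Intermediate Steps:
d = 19 (d = 9 + 5*2 = 9 + 10 = 19)
Z(z) = 1/(19 + z) (Z(z) = 1/(z + 19) = 1/(19 + z))
T(H) = H + H**2 + H/(19 + H) (T(H) = (H**2 + H/(19 + H)) + H = H + H**2 + H/(19 + H))
T(-25)*23 = -25*(1 + (1 - 25)*(19 - 25))/(19 - 25)*23 = -25*(1 - 24*(-6))/(-6)*23 = -25*(-1/6)*(1 + 144)*23 = -25*(-1/6)*145*23 = (3625/6)*23 = 83375/6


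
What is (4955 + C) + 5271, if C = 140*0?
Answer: 10226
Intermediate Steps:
C = 0
(4955 + C) + 5271 = (4955 + 0) + 5271 = 4955 + 5271 = 10226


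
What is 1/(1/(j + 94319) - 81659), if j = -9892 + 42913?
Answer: -127340/10398457059 ≈ -1.2246e-5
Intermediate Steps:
j = 33021
1/(1/(j + 94319) - 81659) = 1/(1/(33021 + 94319) - 81659) = 1/(1/127340 - 81659) = 1/(-10398457059/127340) = -127340/10398457059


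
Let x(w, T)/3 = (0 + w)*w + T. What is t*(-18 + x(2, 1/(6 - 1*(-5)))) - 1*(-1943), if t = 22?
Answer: 1817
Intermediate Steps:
x(w, T) = 3*T + 3*w**2 (x(w, T) = 3*((0 + w)*w + T) = 3*(w*w + T) = 3*(w**2 + T) = 3*(T + w**2) = 3*T + 3*w**2)
t*(-18 + x(2, 1/(6 - 1*(-5)))) - 1*(-1943) = 22*(-18 + (3/(6 - 1*(-5)) + 3*2**2)) - 1*(-1943) = 22*(-18 + (3/(6 + 5) + 3*4)) + 1943 = 22*(-18 + (3/11 + 12)) + 1943 = 22*(-18 + 135/11) + 1943 = 22*(-63/11) + 1943 = -126 + 1943 = 1817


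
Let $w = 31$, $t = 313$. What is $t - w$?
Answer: $282$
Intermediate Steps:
$t - w = 313 - 31 = 282$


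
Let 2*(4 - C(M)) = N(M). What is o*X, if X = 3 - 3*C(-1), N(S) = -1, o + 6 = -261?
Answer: 5607/2 ≈ 2803.5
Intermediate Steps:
o = -267 (o = -6 - 261 = -267)
C(M) = 9/2 (C(M) = 4 - 1/2*(-1) = 4 + 1/2 = 9/2)
X = -21/2 (X = 3 - 3*9/2 = 3 - 27/2 = -21/2 ≈ -10.500)
o*X = -267*(-21/2) = 5607/2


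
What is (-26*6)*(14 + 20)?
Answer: -5304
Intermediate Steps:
(-26*6)*(14 + 20) = -156*34 = -5304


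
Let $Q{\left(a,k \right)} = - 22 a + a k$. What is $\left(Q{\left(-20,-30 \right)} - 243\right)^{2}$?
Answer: $635209$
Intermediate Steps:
$\left(Q{\left(-20,-30 \right)} - 243\right)^{2} = \left(- 20 \left(-22 - 30\right) - 243\right)^{2} = \left(\left(-20\right) \left(-52\right) - 243\right)^{2} = \left(1040 - 243\right)^{2} = 797^{2} = 635209$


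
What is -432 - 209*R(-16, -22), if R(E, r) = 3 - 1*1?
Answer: -850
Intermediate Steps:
R(E, r) = 2 (R(E, r) = 3 - 1 = 2)
-432 - 209*R(-16, -22) = -432 - 209*2 = -432 - 418 = -850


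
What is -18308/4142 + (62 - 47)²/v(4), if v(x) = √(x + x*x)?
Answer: -9154/2071 + 45*√5/2 ≈ 45.891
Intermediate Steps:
v(x) = √(x + x²)
-18308/4142 + (62 - 47)²/v(4) = -18308/4142 + (62 - 47)²/(√(4*(1 + 4))) = -18308*1/4142 + 15²/(√(4*5)) = -9154/2071 + 225/(√20) = -9154/2071 + 225/((2*√5)) = -9154/2071 + 225*(√5/10) = -9154/2071 + 45*√5/2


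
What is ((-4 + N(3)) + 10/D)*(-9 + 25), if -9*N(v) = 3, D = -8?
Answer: -268/3 ≈ -89.333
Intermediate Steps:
N(v) = -1/3 (N(v) = -1/9*3 = -1/3)
((-4 + N(3)) + 10/D)*(-9 + 25) = ((-4 - 1/3) + 10/(-8))*(-9 + 25) = (-13/3 + 10*(-1/8))*16 = (-13/3 - 5/4)*16 = -67/12*16 = -268/3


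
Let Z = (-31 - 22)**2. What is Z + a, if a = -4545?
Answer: -1736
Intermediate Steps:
Z = 2809 (Z = (-53)**2 = 2809)
Z + a = 2809 - 4545 = -1736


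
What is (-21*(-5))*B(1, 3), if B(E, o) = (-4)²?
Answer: 1680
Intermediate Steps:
B(E, o) = 16
(-21*(-5))*B(1, 3) = -21*(-5)*16 = 105*16 = 1680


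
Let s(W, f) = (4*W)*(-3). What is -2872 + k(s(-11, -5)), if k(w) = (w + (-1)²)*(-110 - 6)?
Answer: -18300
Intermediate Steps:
s(W, f) = -12*W
k(w) = -116 - 116*w (k(w) = (w + 1)*(-116) = (1 + w)*(-116) = -116 - 116*w)
-2872 + k(s(-11, -5)) = -2872 + (-116 - (-1392)*(-11)) = -2872 + (-116 - 116*132) = -2872 + (-116 - 15312) = -2872 - 15428 = -18300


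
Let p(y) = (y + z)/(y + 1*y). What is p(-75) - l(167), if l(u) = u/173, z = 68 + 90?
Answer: -39409/25950 ≈ -1.5187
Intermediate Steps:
z = 158
p(y) = (158 + y)/(2*y) (p(y) = (y + 158)/(y + 1*y) = (158 + y)/(y + y) = (158 + y)/((2*y)) = (158 + y)*(1/(2*y)) = (158 + y)/(2*y))
l(u) = u/173 (l(u) = u*(1/173) = u/173)
p(-75) - l(167) = (1/2)*(158 - 75)/(-75) - 167/173 = (1/2)*(-1/75)*83 - 1*167/173 = -83/150 - 167/173 = -39409/25950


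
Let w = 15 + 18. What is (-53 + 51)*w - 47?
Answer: -113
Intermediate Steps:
w = 33
(-53 + 51)*w - 47 = (-53 + 51)*33 - 47 = -2*33 - 47 = -66 - 47 = -113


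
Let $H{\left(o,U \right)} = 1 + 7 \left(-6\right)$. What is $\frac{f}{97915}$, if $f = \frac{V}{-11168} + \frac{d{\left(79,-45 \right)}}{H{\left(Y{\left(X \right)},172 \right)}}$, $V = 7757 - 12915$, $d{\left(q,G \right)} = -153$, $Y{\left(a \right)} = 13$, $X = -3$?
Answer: $\frac{960091}{22417051760} \approx 4.2829 \cdot 10^{-5}$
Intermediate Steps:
$H{\left(o,U \right)} = -41$ ($H{\left(o,U \right)} = 1 - 42 = -41$)
$V = -5158$ ($V = 7757 - 12915 = -5158$)
$f = \frac{960091}{228944}$ ($f = - \frac{5158}{-11168} - \frac{153}{-41} = \left(-5158\right) \left(- \frac{1}{11168}\right) - - \frac{153}{41} = \frac{2579}{5584} + \frac{153}{41} = \frac{960091}{228944} \approx 4.1936$)
$\frac{f}{97915} = \frac{960091}{228944 \cdot 97915} = \frac{960091}{228944} \cdot \frac{1}{97915} = \frac{960091}{22417051760}$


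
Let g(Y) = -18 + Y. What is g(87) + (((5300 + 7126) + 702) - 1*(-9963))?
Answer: 23160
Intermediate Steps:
g(87) + (((5300 + 7126) + 702) - 1*(-9963)) = (-18 + 87) + (((5300 + 7126) + 702) - 1*(-9963)) = 69 + ((12426 + 702) + 9963) = 69 + (13128 + 9963) = 69 + 23091 = 23160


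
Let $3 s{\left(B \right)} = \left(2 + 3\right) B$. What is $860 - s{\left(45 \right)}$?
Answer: $785$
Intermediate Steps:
$s{\left(B \right)} = \frac{5 B}{3}$ ($s{\left(B \right)} = \frac{\left(2 + 3\right) B}{3} = \frac{5 B}{3}$)
$860 - s{\left(45 \right)} = 860 - \frac{5}{3} \cdot 45 = 860 - 75 = 785$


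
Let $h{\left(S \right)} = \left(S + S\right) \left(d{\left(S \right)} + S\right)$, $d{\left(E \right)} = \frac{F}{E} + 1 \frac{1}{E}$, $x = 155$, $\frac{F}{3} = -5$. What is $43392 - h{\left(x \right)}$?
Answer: $-4630$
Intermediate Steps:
$F = -15$ ($F = 3 \left(-5\right) = -15$)
$d{\left(E \right)} = - \frac{14}{E}$ ($d{\left(E \right)} = - \frac{15}{E} + 1 \frac{1}{E} = - \frac{15}{E} + \frac{1}{E} = - \frac{14}{E}$)
$h{\left(S \right)} = 2 S \left(S - \frac{14}{S}\right)$ ($h{\left(S \right)} = \left(S + S\right) \left(- \frac{14}{S} + S\right) = 2 S \left(S - \frac{14}{S}\right)$)
$43392 - h{\left(x \right)} = 43392 - \left(-28 + 2 \cdot 155^{2}\right) = 43392 - \left(-28 + 2 \cdot 24025\right) = 43392 - \left(-28 + 48050\right) = 43392 - 48022 = -4630$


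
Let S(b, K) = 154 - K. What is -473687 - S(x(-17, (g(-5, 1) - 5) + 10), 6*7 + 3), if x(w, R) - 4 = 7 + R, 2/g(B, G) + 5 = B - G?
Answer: -473796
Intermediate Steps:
g(B, G) = 2/(-5 + B - G) (g(B, G) = 2/(-5 + (B - G)) = 2/(-5 + B - G))
x(w, R) = 11 + R (x(w, R) = 4 + (7 + R) = 11 + R)
-473687 - S(x(-17, (g(-5, 1) - 5) + 10), 6*7 + 3) = -473687 - (154 - (6*7 + 3)) = -473687 - (154 - (42 + 3)) = -473687 - (154 - 1*45) = -473687 - (154 - 45) = -473687 - 1*109 = -473687 - 109 = -473796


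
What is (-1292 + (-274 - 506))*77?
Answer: -159544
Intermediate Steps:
(-1292 + (-274 - 506))*77 = (-1292 - 780)*77 = -2072*77 = -159544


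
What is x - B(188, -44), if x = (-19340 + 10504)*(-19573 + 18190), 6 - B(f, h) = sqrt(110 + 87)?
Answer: 12220182 + sqrt(197) ≈ 1.2220e+7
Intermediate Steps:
B(f, h) = 6 - sqrt(197) (B(f, h) = 6 - sqrt(110 + 87) = 6 - sqrt(197))
x = 12220188 (x = -8836*(-1383) = 12220188)
x - B(188, -44) = 12220188 - (6 - sqrt(197)) = 12220188 + (-6 + sqrt(197)) = 12220182 + sqrt(197)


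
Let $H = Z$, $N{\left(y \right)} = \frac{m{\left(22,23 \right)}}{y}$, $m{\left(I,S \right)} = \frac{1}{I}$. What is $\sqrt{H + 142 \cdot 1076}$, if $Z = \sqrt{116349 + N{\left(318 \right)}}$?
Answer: $\frac{\sqrt{1869563523168 + 3498 \sqrt{1423646831145}}}{3498} \approx 391.32$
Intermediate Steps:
$N{\left(y \right)} = \frac{1}{22 y}$
$Z = \frac{\sqrt{1423646831145}}{3498}$ ($Z = \sqrt{116349 + \frac{1}{22 \cdot 318}} = \sqrt{116349 + \frac{1}{22} \cdot \frac{1}{318}} = \sqrt{116349 + \frac{1}{6996}} = \sqrt{\frac{813977605}{6996}} = \frac{\sqrt{1423646831145}}{3498} \approx 341.1$)
$H = \frac{\sqrt{1423646831145}}{3498} \approx 341.1$
$\sqrt{H + 142 \cdot 1076} = \sqrt{\frac{\sqrt{1423646831145}}{3498} + 142 \cdot 1076} = \sqrt{\frac{\sqrt{1423646831145}}{3498} + 152792} = \sqrt{152792 + \frac{\sqrt{1423646831145}}{3498}}$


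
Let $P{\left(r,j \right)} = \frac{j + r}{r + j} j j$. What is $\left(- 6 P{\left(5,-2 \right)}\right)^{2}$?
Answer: $576$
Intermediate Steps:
$P{\left(r,j \right)} = j^{2}$ ($P{\left(r,j \right)} = \frac{j + r}{j + r} j j = 1 j j = j j = j^{2}$)
$\left(- 6 P{\left(5,-2 \right)}\right)^{2} = \left(- 6 \left(-2\right)^{2}\right)^{2} = \left(\left(-6\right) 4\right)^{2} = \left(-24\right)^{2} = 576$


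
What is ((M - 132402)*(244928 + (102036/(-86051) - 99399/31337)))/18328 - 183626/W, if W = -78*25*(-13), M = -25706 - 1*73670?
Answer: -970141867808012705379209/313217766066741900 ≈ -3.0973e+6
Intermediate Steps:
M = -99376 (M = -25706 - 73670 = -99376)
W = 25350 (W = -1950*(-13) = 25350)
((M - 132402)*(244928 + (102036/(-86051) - 99399/31337)))/18328 - 183626/W = ((-99376 - 132402)*(244928 + (102036/(-86051) - 99399/31337)))/18328 - 183626/25350 = -231778*(244928 + (102036*(-1/86051) - 99399*1/31337))*(1/18328) - 183626*1/25350 = -231778*(244928 + (-102036/86051 - 99399/31337))*(1/18328) - 91813/12675 = -231778*(244928 - 11750885481/2696580187)*(1/18328) - 91813/12675 = -231778*660456241156055/2696580187*(1/18328) - 91813/12675 = -153079226662668115790/2696580187*1/18328 - 91813/12675 = -76539613331334057895/24711460833668 - 91813/12675 = -970141867808012705379209/313217766066741900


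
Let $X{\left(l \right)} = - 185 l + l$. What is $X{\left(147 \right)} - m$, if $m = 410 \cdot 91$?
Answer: $-64358$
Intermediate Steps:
$X{\left(l \right)} = - 184 l$
$m = 37310$
$X{\left(147 \right)} - m = \left(-184\right) 147 - 37310 = -27048 - 37310 = -64358$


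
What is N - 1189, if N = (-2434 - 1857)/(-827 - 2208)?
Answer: -3604324/3035 ≈ -1187.6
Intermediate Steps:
N = 4291/3035 (N = -4291/(-3035) = -4291*(-1/3035) = 4291/3035 ≈ 1.4138)
N - 1189 = 4291/3035 - 1189 = -3604324/3035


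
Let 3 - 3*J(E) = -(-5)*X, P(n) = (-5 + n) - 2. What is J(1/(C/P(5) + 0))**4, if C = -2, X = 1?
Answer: 16/81 ≈ 0.19753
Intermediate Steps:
P(n) = -7 + n
J(E) = -2/3 (J(E) = 1 - (-5)*(-1*1)/3 = 1 - (-5)*(-1)/3 = 1 - 1/3*5 = 1 - 5/3 = -2/3)
J(1/(C/P(5) + 0))**4 = (-2/3)**4 = 16/81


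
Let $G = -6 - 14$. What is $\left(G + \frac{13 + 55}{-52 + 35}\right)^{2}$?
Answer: $576$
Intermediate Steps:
$G = -20$ ($G = -6 - 14 = -20$)
$\left(G + \frac{13 + 55}{-52 + 35}\right)^{2} = \left(-20 + \frac{13 + 55}{-52 + 35}\right)^{2} = \left(-20 + \frac{68}{-17}\right)^{2} = \left(-20 + 68 \left(- \frac{1}{17}\right)\right)^{2} = \left(-20 - 4\right)^{2} = \left(-24\right)^{2} = 576$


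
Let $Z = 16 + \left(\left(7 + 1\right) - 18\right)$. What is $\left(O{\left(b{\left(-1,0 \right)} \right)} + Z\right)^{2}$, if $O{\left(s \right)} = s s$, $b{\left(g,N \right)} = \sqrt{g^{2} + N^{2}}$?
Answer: $49$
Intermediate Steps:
$b{\left(g,N \right)} = \sqrt{N^{2} + g^{2}}$
$O{\left(s \right)} = s^{2}$
$Z = 6$ ($Z = 16 + \left(8 - 18\right) = 16 - 10 = 6$)
$\left(O{\left(b{\left(-1,0 \right)} \right)} + Z\right)^{2} = \left(\left(\sqrt{0^{2} + \left(-1\right)^{2}}\right)^{2} + 6\right)^{2} = \left(\left(\sqrt{0 + 1}\right)^{2} + 6\right)^{2} = \left(\left(\sqrt{1}\right)^{2} + 6\right)^{2} = \left(1^{2} + 6\right)^{2} = \left(1 + 6\right)^{2} = 7^{2} = 49$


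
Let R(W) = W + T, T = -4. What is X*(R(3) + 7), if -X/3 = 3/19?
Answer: -54/19 ≈ -2.8421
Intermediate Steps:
R(W) = -4 + W (R(W) = W - 4 = -4 + W)
X = -9/19 ≈ -0.47368
X*(R(3) + 7) = -9*((-4 + 3) + 7)/19 = -9*(-1 + 7)/19 = -9/19*6 = -54/19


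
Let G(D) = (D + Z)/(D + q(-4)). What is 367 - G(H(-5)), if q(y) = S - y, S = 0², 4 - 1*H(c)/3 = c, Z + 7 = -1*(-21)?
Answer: 11336/31 ≈ 365.68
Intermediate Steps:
Z = 14 (Z = -7 - 1*(-21) = -7 + 21 = 14)
H(c) = 12 - 3*c
S = 0
q(y) = -y (q(y) = 0 - y = -y)
G(D) = (14 + D)/(4 + D) (G(D) = (D + 14)/(D - 1*(-4)) = (14 + D)/(D + 4) = (14 + D)/(4 + D))
367 - G(H(-5)) = 367 - (14 + (12 - 3*(-5)))/(4 + (12 - 3*(-5))) = 367 - (14 + (12 + 15))/(4 + (12 + 15)) = 367 - (14 + 27)/(4 + 27) = 367 - 41/31 = 11336/31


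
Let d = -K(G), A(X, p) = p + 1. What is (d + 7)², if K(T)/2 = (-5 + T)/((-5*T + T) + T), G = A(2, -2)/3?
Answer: 2809/9 ≈ 312.11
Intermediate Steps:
A(X, p) = 1 + p
G = -⅓ (G = (1 - 2)/3 = -1*⅓ = -⅓ ≈ -0.33333)
K(T) = -2*(-5 + T)/(3*T) (K(T) = 2*((-5 + T)/((-5*T + T) + T)) = 2*((-5 + T)/(-4*T + T)) = 2*((-5 + T)/((-3*T))) = 2*((-5 + T)*(-1/(3*T))) = 2*(-(-5 + T)/(3*T)) = -2*(-5 + T)/(3*T))
d = 32/3 (d = -2*(5 - 1*(-⅓))/(3*(-⅓)) = -2*(-3)*(5 + ⅓)/3 = -2*(-3)*16/(3*3) = -1*(-32/3) = 32/3 ≈ 10.667)
(d + 7)² = (32/3 + 7)² = (53/3)² = 2809/9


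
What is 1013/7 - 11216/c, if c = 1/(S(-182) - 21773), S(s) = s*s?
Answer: -891188699/7 ≈ -1.2731e+8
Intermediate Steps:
S(s) = s²
c = 1/11351 (c = 1/((-182)² - 21773) = 1/(33124 - 21773) = 1/11351 ≈ 8.8098e-5)
1013/7 - 11216/c = 1013/7 - 11216/1/11351 = 1013*(⅐) - 11216*11351 = 1013/7 - 127312816 = -891188699/7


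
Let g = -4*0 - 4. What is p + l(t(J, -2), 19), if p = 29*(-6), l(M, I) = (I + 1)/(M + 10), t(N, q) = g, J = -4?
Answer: -512/3 ≈ -170.67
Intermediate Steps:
g = -4 (g = 0 - 4 = -4)
t(N, q) = -4
l(M, I) = (1 + I)/(10 + M)
p = -174
p + l(t(J, -2), 19) = -174 + (1 + 19)/(10 - 4) = -174 + 20/6 = -174 + (⅙)*20 = -174 + 10/3 = -512/3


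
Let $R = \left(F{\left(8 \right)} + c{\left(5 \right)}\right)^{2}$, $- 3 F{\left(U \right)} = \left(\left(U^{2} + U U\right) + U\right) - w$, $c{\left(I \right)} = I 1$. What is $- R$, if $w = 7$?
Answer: $-1444$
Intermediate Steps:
$c{\left(I \right)} = I$
$F{\left(U \right)} = \frac{7}{3} - \frac{2 U^{2}}{3} - \frac{U}{3}$ ($F{\left(U \right)} = - \frac{\left(\left(U^{2} + U U\right) + U\right) - 7}{3} = - \frac{\left(\left(U^{2} + U^{2}\right) + U\right) - 7}{3} = - \frac{\left(2 U^{2} + U\right) - 7}{3} = - \frac{\left(U + 2 U^{2}\right) - 7}{3} = - \frac{-7 + U + 2 U^{2}}{3} = \frac{7}{3} - \frac{2 U^{2}}{3} - \frac{U}{3}$)
$R = 1444$ ($R = \left(\left(\frac{7}{3} - \frac{2 \cdot 8^{2}}{3} - \frac{8}{3}\right) + 5\right)^{2} = \left(\left(\frac{7}{3} - \frac{128}{3} - \frac{8}{3}\right) + 5\right)^{2} = \left(-43 + 5\right)^{2} = \left(-38\right)^{2} = 1444$)
$- R = \left(-1\right) 1444 = -1444$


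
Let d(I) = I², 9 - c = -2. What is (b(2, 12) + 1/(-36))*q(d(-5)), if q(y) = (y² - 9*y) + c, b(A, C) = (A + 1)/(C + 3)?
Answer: 4247/60 ≈ 70.783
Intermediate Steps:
c = 11 (c = 9 - 1*(-2) = 9 + 2 = 11)
b(A, C) = (1 + A)/(3 + C)
q(y) = 11 + y² - 9*y (q(y) = (y² - 9*y) + 11 = 11 + y² - 9*y)
(b(2, 12) + 1/(-36))*q(d(-5)) = ((1 + 2)/(3 + 12) + 1/(-36))*(11 + ((-5)²)² - 9*(-5)²) = (3/15 - 1/36)*(11 + 25² - 9*25) = ((1/15)*3 - 1/36)*(11 + 625 - 225) = (⅕ - 1/36)*411 = (31/180)*411 = 4247/60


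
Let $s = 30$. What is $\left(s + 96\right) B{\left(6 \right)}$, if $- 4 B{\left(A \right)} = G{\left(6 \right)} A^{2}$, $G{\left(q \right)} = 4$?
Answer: $-4536$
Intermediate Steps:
$B{\left(A \right)} = - A^{2}$ ($B{\left(A \right)} = - \frac{4 A^{2}}{4} = - A^{2}$)
$\left(s + 96\right) B{\left(6 \right)} = \left(30 + 96\right) \left(- 6^{2}\right) = 126 \left(\left(-1\right) 36\right) = 126 \left(-36\right) = -4536$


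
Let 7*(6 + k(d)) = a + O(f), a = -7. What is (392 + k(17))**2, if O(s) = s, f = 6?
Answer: 7295401/49 ≈ 1.4889e+5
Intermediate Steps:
k(d) = -43/7 (k(d) = -6 + (-7 + 6)/7 = -6 + (1/7)*(-1) = -6 - 1/7 = -43/7)
(392 + k(17))**2 = (392 - 43/7)**2 = (2701/7)**2 = 7295401/49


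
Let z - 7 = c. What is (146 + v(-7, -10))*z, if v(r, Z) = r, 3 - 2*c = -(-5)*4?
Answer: -417/2 ≈ -208.50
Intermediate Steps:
c = -17/2 (c = 3/2 - (-1)*(-5*4)/2 = 3/2 - (-1)*(-20)/2 = 3/2 - ½*20 = 3/2 - 10 = -17/2 ≈ -8.5000)
z = -3/2 (z = 7 - 17/2 = -3/2 ≈ -1.5000)
(146 + v(-7, -10))*z = (146 - 7)*(-3/2) = 139*(-3/2) = -417/2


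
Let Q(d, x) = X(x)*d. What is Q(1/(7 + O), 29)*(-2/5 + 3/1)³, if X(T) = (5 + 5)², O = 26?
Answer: 8788/165 ≈ 53.261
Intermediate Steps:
X(T) = 100 (X(T) = 10² = 100)
Q(d, x) = 100*d
Q(1/(7 + O), 29)*(-2/5 + 3/1)³ = (100/(7 + 26))*(-2/5 + 3/1)³ = (100/33)*(-2*⅕ + 3*1)³ = (100*(1/33))*(-⅖ + 3)³ = 100*(13/5)³/33 = (100/33)*(2197/125) = 8788/165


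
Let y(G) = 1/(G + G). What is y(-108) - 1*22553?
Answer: -4871449/216 ≈ -22553.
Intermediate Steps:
y(G) = 1/(2*G)
y(-108) - 1*22553 = (1/2)/(-108) - 1*22553 = (1/2)*(-1/108) - 22553 = -1/216 - 22553 = -4871449/216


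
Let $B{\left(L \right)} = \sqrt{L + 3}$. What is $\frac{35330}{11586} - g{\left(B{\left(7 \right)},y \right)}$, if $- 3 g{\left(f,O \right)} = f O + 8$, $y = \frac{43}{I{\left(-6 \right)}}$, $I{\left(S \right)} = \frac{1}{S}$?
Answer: $\frac{33113}{5793} - 86 \sqrt{10} \approx -266.24$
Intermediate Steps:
$B{\left(L \right)} = \sqrt{3 + L}$
$y = -258$ ($y = \frac{43}{\frac{1}{-6}} = \frac{43}{- \frac{1}{6}} = 43 \left(-6\right) = -258$)
$g{\left(f,O \right)} = - \frac{8}{3} - \frac{O f}{3}$ ($g{\left(f,O \right)} = - \frac{f O + 8}{3} = - \frac{O f + 8}{3} = - \frac{8 + O f}{3} = - \frac{8}{3} - \frac{O f}{3}$)
$\frac{35330}{11586} - g{\left(B{\left(7 \right)},y \right)} = \frac{35330}{11586} - \left(- \frac{8}{3} - - 86 \sqrt{3 + 7}\right) = 35330 \cdot \frac{1}{11586} - \left(- \frac{8}{3} - - 86 \sqrt{10}\right) = \frac{17665}{5793} - \left(- \frac{8}{3} + 86 \sqrt{10}\right) = \frac{17665}{5793} + \left(\frac{8}{3} - 86 \sqrt{10}\right) = \frac{33113}{5793} - 86 \sqrt{10}$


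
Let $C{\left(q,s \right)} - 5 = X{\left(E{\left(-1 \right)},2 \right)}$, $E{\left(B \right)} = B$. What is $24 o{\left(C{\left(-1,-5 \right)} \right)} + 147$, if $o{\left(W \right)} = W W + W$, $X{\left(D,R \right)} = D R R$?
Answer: $195$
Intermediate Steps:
$X{\left(D,R \right)} = D R^{2}$
$C{\left(q,s \right)} = 1$ ($C{\left(q,s \right)} = 5 - 2^{2} = 5 - 4 = 1$)
$o{\left(W \right)} = W + W^{2}$ ($o{\left(W \right)} = W^{2} + W = W + W^{2}$)
$24 o{\left(C{\left(-1,-5 \right)} \right)} + 147 = 24 \cdot 1 \left(1 + 1\right) + 147 = 24 \cdot 1 \cdot 2 + 147 = 24 \cdot 2 + 147 = 48 + 147 = 195$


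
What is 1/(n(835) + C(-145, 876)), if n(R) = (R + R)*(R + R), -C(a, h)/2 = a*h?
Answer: 1/3042940 ≈ 3.2863e-7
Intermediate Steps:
C(a, h) = -2*a*h
n(R) = 4*R**2 (n(R) = (2*R)*(2*R) = 4*R**2)
1/(n(835) + C(-145, 876)) = 1/(4*835**2 - 2*(-145)*876) = 1/(4*697225 + 254040) = 1/(2788900 + 254040) = 1/3042940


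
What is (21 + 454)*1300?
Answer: 617500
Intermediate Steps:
(21 + 454)*1300 = 475*1300 = 617500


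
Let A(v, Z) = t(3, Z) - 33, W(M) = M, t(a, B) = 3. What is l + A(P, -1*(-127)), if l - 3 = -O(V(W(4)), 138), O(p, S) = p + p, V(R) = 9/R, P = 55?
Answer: -63/2 ≈ -31.500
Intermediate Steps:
O(p, S) = 2*p
A(v, Z) = -30 (A(v, Z) = 3 - 33 = -30)
l = -3/2 (l = 3 - 2*9/4 = 3 - 1*9/2 = 3 - 9/2 = -3/2 ≈ -1.5000)
l + A(P, -1*(-127)) = -3/2 - 30 = -63/2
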